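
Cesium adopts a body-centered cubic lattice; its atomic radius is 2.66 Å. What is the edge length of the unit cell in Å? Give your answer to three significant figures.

6.14 Å

In a BCC lattice, atoms touch along the body diagonal, so √3·a = 4r.
a = 4r/√3 = 4 × 2.66 / 1.7321 = 6.14 Å.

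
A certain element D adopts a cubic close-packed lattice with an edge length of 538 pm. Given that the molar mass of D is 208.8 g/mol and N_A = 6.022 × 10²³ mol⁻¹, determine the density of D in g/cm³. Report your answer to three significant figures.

An FCC unit cell contains Z = 4 atoms.
Cell volume: a³ = (538 pm)³ = (5.380 × 10^-8 cm)³ = 1.557 × 10^-22 cm³.
ρ = Z·M/(N_A·a³) = 4 × 208.8 / (6.022 × 10²³ × 1.557 × 10^-22) = 8.906 g/cm³.

8.91 g/cm³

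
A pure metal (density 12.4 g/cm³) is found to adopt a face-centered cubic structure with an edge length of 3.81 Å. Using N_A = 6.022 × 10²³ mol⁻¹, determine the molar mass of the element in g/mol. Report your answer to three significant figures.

103 g/mol

An FCC cell has Z = 4 atoms; a = 3.810 × 10^-8 cm.
M = ρ·N_A·a³/Z = 12.4 × 6.022 × 10²³ × 5.531 × 10^-23 / 4 = 103 g/mol.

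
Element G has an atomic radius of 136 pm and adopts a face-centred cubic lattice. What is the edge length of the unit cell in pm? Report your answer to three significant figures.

In an FCC lattice, atoms touch along the face diagonal, so √2·a = 4r.
a = 4r/√2 = 4 × 136 / 1.4142 = 385 pm.

385 pm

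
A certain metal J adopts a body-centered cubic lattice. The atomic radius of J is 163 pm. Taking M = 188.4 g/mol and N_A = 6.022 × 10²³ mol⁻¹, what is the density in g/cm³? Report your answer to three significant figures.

In a BCC lattice, atoms touch along the body diagonal, so √3·a = 4r, giving a = 376.4 pm = 3.764 × 10^-8 cm.
With Z = 2, ρ = Z·M/(N_A·a³) = 2 × 188.4 / (6.022 × 10²³ × 5.334 × 10^-23) = 11.73 g/cm³.

11.7 g/cm³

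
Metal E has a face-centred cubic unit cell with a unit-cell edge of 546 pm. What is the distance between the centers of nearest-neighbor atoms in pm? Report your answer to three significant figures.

386 pm

In an FCC structure, atoms touch along the face diagonal, so √2·a = 4r; the nearest-neighbor distance equals 2r = 0.7071·a.
d = 0.7071 × 546 = 386 pm.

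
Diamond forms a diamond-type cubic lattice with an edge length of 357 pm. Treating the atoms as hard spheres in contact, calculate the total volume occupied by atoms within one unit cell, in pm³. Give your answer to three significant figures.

1.55 × 10^7 pm³

In a diamond cubic lattice nearest neighbors lie along the body diagonal with √3·a = 8r, so r = 0.2165a = 77.29 pm.
V_atoms = Z × (4/3)πr³ = 8 × (4/3)π × (77.29)³ = 1.55 × 10^7 pm³.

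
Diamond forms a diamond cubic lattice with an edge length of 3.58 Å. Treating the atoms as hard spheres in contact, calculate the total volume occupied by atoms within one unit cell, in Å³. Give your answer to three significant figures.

15.6 Å³

In a diamond cubic lattice nearest neighbors lie along the body diagonal with √3·a = 8r, so r = 0.2165a = 0.7751 Å.
V_atoms = Z × (4/3)πr³ = 8 × (4/3)π × (0.7751)³ = 15.6 Å³.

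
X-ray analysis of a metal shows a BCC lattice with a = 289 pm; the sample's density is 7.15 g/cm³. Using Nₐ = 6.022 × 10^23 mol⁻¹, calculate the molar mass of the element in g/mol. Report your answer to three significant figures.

52.0 g/mol

A BCC cell has Z = 2 atoms; a = 2.890 × 10^-8 cm.
M = ρ·N_A·a³/Z = 7.15 × 6.022 × 10²³ × 2.414 × 10^-23 / 2 = 52.0 g/mol.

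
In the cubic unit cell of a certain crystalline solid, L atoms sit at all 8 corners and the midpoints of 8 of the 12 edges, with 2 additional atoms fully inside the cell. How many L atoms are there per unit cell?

Corner atoms are shared by 8 cells (1/8 each), edge atoms by 4 (1/4 each), interior atoms are unshared.
Net atoms = 8 × 1/8 + 8 × 1/4 + 2 = 1 + 2 + 2 = 5.

5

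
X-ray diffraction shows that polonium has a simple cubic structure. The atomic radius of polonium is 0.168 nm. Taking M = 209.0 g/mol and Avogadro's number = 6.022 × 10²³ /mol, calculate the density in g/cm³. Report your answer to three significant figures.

9.15 g/cm³

In a simple cubic lattice, atoms touch along the cell edge, so a = 2r, giving a = 0.3360 nm = 3.360 × 10^-8 cm.
With Z = 1, ρ = Z·M/(N_A·a³) = 1 × 209.0 / (6.022 × 10²³ × 3.793 × 10^-23) = 9.149 g/cm³.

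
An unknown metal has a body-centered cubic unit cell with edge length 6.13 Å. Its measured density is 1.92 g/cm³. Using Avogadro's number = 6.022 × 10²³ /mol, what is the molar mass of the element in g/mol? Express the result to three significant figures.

133 g/mol

A BCC cell has Z = 2 atoms; a = 6.130 × 10^-8 cm.
M = ρ·N_A·a³/Z = 1.92 × 6.022 × 10²³ × 2.303 × 10^-22 / 2 = 133 g/mol.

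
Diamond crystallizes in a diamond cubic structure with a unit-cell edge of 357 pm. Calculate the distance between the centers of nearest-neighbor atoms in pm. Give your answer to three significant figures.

In a diamond cubic structure, nearest neighbors lie along the body diagonal with √3·a = 8r; the nearest-neighbor distance equals 2r = 0.4330·a.
d = 0.4330 × 357 = 155 pm.

155 pm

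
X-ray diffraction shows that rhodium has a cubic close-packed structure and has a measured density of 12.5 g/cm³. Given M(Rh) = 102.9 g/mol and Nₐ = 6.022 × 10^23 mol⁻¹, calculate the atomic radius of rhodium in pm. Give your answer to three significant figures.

For an FCC cell (Z = 4), a³ = Z·M/(N_A·ρ) = 4 × 102.9 / (6.022 × 10²³ × 12.50) = 5.468 × 10^-23 cm³, so a = 3.796 × 10^-8 cm = 379.6 pm.
Atoms touch along the face diagonal, so √2·a = 4r, so r = 0.3536 × a = 134 pm.

134 pm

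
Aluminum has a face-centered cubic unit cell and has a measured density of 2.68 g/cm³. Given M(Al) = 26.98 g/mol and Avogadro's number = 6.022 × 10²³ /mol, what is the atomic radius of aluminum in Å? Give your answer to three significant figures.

For an FCC cell (Z = 4), a³ = Z·M/(N_A·ρ) = 4 × 26.98 / (6.022 × 10²³ × 2.680) = 6.687 × 10^-23 cm³, so a = 4.059 × 10^-8 cm = 4.059 Å.
Atoms touch along the face diagonal, so √2·a = 4r, so r = 0.3536 × a = 1.44 Å.

1.44 Å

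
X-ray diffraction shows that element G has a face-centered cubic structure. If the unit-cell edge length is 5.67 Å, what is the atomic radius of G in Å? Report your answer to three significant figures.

In an FCC lattice, atoms touch along the face diagonal, so √2·a = 4r.
r = √2·a/4 = 1.4142 × 5.67 / 4 = 2.00 Å.

2.00 Å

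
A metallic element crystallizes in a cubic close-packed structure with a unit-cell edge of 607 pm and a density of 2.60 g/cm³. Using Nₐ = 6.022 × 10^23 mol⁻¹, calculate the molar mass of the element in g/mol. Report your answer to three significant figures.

An FCC cell has Z = 4 atoms; a = 6.070 × 10^-8 cm.
M = ρ·N_A·a³/Z = 2.60 × 6.022 × 10²³ × 2.236 × 10^-22 / 4 = 87.5 g/mol.

87.5 g/mol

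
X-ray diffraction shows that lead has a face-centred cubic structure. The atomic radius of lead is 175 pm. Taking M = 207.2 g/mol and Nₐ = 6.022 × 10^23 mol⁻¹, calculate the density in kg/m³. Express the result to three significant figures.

In an FCC lattice, atoms touch along the face diagonal, so √2·a = 4r, giving a = 495.0 pm = 4.950 × 10^-8 cm.
With Z = 4, ρ = Z·M/(N_A·a³) = 4 × 207.2 / (6.022 × 10²³ × 1.213 × 10^-22) = 11.35 g/cm³ = 11300 kg/m³.

11300 kg/m³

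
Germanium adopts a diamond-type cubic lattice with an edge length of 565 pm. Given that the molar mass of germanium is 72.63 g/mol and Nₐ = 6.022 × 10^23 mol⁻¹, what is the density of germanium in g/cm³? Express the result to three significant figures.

5.35 g/cm³

A diamond cubic unit cell contains Z = 8 atoms.
Cell volume: a³ = (565 pm)³ = (5.650 × 10^-8 cm)³ = 1.804 × 10^-22 cm³.
ρ = Z·M/(N_A·a³) = 8 × 72.63 / (6.022 × 10²³ × 1.804 × 10^-22) = 5.350 g/cm³.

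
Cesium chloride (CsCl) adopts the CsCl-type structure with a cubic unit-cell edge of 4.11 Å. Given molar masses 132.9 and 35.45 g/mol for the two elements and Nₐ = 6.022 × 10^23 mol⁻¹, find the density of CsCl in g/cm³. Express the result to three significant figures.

4.03 g/cm³

The CsCl-type structure contains Z = 1 formula unit per cell; M(CsCl) = 132.9 + 35.45 = 168.35 g/mol.
a³ = (4.110 × 10^-8 cm)³ = 6.943 × 10^-23 cm³.
ρ = 1 × 168.35 / (6.022 × 10²³ × 6.943 × 10^-23) = 4.027 g/cm³.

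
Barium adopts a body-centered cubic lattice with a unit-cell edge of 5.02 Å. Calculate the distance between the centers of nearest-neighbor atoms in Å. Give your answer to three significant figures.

4.35 Å

In a BCC structure, atoms touch along the body diagonal, so √3·a = 4r; the nearest-neighbor distance equals 2r = 0.8660·a.
d = 0.8660 × 5.02 = 4.35 Å.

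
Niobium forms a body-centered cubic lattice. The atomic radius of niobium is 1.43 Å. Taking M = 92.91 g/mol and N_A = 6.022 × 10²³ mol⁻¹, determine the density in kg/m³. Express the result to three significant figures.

In a BCC lattice, atoms touch along the body diagonal, so √3·a = 4r, giving a = 3.302 Å = 3.302 × 10^-8 cm.
With Z = 2, ρ = Z·M/(N_A·a³) = 2 × 92.91 / (6.022 × 10²³ × 3.602 × 10^-23) = 8.567 g/cm³ = 8570 kg/m³.

8570 kg/m³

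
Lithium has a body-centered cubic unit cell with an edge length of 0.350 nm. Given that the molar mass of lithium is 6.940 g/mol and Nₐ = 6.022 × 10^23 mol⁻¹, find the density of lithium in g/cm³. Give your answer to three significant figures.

A BCC unit cell contains Z = 2 atoms.
Cell volume: a³ = (0.350 nm)³ = (3.500 × 10^-8 cm)³ = 4.287 × 10^-23 cm³.
ρ = Z·M/(N_A·a³) = 2 × 6.940 / (6.022 × 10²³ × 4.287 × 10^-23) = 0.5376 g/cm³.

0.538 g/cm³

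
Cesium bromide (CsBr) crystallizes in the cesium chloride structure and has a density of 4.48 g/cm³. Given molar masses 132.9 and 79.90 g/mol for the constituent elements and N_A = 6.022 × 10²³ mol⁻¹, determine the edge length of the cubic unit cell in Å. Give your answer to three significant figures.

M(CsBr) = 212.8 g/mol; Z = 1 formula unit per cell.
a³ = Z·M/(N_A·ρ) = 1 × 212.8 / (6.022 × 10²³ × 4.48) = 7.888 × 10^-23 cm³, so a = 4.289 × 10^-8 cm = 4.29 Å.

4.29 Å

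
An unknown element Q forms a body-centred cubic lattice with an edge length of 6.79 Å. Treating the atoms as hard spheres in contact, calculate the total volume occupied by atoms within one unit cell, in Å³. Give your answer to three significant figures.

213 Å³

In a BCC lattice atoms touch along the body diagonal, so √3·a = 4r, so r = 0.4330a = 2.940 Å.
V_atoms = Z × (4/3)πr³ = 2 × (4/3)π × (2.940)³ = 213 Å³.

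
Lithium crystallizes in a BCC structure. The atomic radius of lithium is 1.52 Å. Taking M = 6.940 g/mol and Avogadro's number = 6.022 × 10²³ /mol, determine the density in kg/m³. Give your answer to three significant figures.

533 kg/m³

In a BCC lattice, atoms touch along the body diagonal, so √3·a = 4r, giving a = 3.510 Å = 3.510 × 10^-8 cm.
With Z = 2, ρ = Z·M/(N_A·a³) = 2 × 6.940 / (6.022 × 10²³ × 4.325 × 10^-23) = 0.5329 g/cm³ = 533 kg/m³.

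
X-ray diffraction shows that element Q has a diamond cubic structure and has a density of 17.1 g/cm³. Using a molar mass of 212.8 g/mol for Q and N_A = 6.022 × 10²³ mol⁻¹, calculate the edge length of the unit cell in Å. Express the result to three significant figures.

5.49 Å

With Z = 8 atoms per diamond cubic cell, a³ = Z·M/(N_A·ρ) = 8 × 212.8 / (6.022 × 10²³ × 17.10 g/cm³) = 1.653 × 10^-22 cm³.
a = (1.653 × 10^-22)^(1/3) = 5.488 × 10^-8 cm = 5.49 Å.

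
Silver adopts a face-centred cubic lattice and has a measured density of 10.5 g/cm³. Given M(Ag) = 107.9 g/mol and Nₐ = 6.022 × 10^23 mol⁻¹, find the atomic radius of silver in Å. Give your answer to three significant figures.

1.44 Å

For an FCC cell (Z = 4), a³ = Z·M/(N_A·ρ) = 4 × 107.9 / (6.022 × 10²³ × 10.50) = 6.826 × 10^-23 cm³, so a = 4.087 × 10^-8 cm = 4.087 Å.
Atoms touch along the face diagonal, so √2·a = 4r, so r = 0.3536 × a = 1.44 Å.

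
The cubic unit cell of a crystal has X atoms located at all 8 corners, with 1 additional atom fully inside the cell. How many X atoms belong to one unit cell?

2

Corner atoms are shared by 8 cells (1/8 each), interior atoms are unshared.
Net atoms = 8 × 1/8 + 1 = 1 + 1 = 2.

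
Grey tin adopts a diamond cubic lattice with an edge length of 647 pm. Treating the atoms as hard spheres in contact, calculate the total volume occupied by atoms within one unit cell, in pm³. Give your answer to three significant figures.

9.21 × 10^7 pm³

In a diamond cubic lattice nearest neighbors lie along the body diagonal with √3·a = 8r, so r = 0.2165a = 140.1 pm.
V_atoms = Z × (4/3)πr³ = 8 × (4/3)π × (140.1)³ = 9.21 × 10^7 pm³.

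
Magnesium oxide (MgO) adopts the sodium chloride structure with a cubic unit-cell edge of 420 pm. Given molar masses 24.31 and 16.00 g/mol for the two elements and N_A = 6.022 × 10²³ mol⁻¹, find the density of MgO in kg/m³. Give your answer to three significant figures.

3610 kg/m³

The sodium chloride structure contains Z = 4 formula units per cell; M(MgO) = 24.31 + 16.00 = 40.31 g/mol.
a³ = (4.200 × 10^-8 cm)³ = 7.409 × 10^-23 cm³.
ρ = 4 × 40.31 / (6.022 × 10²³ × 7.409 × 10^-23) = 3.614 g/cm³ = 3610 kg/m³.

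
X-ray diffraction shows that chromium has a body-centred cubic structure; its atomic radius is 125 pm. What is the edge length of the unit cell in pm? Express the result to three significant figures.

289 pm

In a BCC lattice, atoms touch along the body diagonal, so √3·a = 4r.
a = 4r/√3 = 4 × 125 / 1.7321 = 289 pm.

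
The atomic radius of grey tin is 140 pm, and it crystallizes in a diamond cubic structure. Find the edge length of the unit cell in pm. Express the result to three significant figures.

647 pm

In a diamond cubic lattice, nearest neighbors lie along the body diagonal with √3·a = 8r.
a = 8r/√3 = 8 × 140 / 1.7321 = 647 pm.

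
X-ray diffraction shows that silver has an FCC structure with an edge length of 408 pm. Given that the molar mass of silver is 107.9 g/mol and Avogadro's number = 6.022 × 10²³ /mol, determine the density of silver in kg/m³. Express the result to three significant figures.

An FCC unit cell contains Z = 4 atoms.
Cell volume: a³ = (408 pm)³ = (4.080 × 10^-8 cm)³ = 6.792 × 10^-23 cm³.
ρ = Z·M/(N_A·a³) = 4 × 107.9 / (6.022 × 10²³ × 6.792 × 10^-23) = 10.55 g/cm³ = 10600 kg/m³.

10600 kg/m³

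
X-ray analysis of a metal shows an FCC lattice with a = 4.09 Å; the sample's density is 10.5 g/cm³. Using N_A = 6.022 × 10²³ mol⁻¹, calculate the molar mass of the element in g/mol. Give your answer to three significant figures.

An FCC cell has Z = 4 atoms; a = 4.090 × 10^-8 cm.
M = ρ·N_A·a³/Z = 10.5 × 6.022 × 10²³ × 6.842 × 10^-23 / 4 = 108 g/mol.

108 g/mol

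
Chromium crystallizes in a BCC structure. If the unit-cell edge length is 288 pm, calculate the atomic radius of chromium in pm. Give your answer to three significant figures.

125 pm

In a BCC lattice, atoms touch along the body diagonal, so √3·a = 4r.
r = √3·a/4 = 1.7321 × 288 / 4 = 125 pm.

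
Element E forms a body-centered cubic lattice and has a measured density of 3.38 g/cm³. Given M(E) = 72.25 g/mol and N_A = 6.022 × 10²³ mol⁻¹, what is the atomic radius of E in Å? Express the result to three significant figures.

For a BCC cell (Z = 2), a³ = Z·M/(N_A·ρ) = 2 × 72.25 / (6.022 × 10²³ × 3.380) = 7.099 × 10^-23 cm³, so a = 4.141 × 10^-8 cm = 4.141 Å.
Atoms touch along the body diagonal, so √3·a = 4r, so r = 0.4330 × a = 1.79 Å.

1.79 Å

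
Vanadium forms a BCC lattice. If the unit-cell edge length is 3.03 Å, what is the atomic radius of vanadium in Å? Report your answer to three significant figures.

1.31 Å

In a BCC lattice, atoms touch along the body diagonal, so √3·a = 4r.
r = √3·a/4 = 1.7321 × 3.03 / 4 = 1.31 Å.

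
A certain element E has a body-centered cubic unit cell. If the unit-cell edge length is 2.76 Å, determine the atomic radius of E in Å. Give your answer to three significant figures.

1.20 Å

In a BCC lattice, atoms touch along the body diagonal, so √3·a = 4r.
r = √3·a/4 = 1.7321 × 2.76 / 4 = 1.20 Å.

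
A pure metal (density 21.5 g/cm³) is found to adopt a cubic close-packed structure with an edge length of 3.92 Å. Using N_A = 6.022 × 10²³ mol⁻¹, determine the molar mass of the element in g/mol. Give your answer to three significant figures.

An FCC cell has Z = 4 atoms; a = 3.920 × 10^-8 cm.
M = ρ·N_A·a³/Z = 21.5 × 6.022 × 10²³ × 6.024 × 10^-23 / 4 = 195 g/mol.

195 g/mol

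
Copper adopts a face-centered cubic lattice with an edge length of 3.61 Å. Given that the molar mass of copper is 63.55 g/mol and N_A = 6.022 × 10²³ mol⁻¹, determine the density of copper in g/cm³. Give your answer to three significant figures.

An FCC unit cell contains Z = 4 atoms.
Cell volume: a³ = (3.61 Å)³ = (3.610 × 10^-8 cm)³ = 4.705 × 10^-23 cm³.
ρ = Z·M/(N_A·a³) = 4 × 63.55 / (6.022 × 10²³ × 4.705 × 10^-23) = 8.972 g/cm³.

8.97 g/cm³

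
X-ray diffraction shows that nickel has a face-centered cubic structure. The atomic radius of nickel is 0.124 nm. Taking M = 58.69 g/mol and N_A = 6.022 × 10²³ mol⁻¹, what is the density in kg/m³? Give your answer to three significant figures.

9040 kg/m³

In an FCC lattice, atoms touch along the face diagonal, so √2·a = 4r, giving a = 0.3507 nm = 3.507 × 10^-8 cm.
With Z = 4, ρ = Z·M/(N_A·a³) = 4 × 58.69 / (6.022 × 10²³ × 4.314 × 10^-23) = 9.036 g/cm³ = 9040 kg/m³.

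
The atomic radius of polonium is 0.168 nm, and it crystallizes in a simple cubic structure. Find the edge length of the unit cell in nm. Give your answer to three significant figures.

In a simple cubic lattice, atoms touch along the cell edge, so a = 2r.
a = 2r = 2 × 0.168 = 0.336 nm.

0.336 nm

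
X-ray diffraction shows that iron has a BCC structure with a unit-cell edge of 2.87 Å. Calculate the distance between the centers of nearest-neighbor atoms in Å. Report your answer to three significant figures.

In a BCC structure, atoms touch along the body diagonal, so √3·a = 4r; the nearest-neighbor distance equals 2r = 0.8660·a.
d = 0.8660 × 2.87 = 2.49 Å.

2.49 Å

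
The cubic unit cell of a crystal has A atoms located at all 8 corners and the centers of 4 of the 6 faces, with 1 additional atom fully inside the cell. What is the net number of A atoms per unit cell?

4

Corner atoms are shared by 8 cells (1/8 each), face atoms by 2 (1/2 each), interior atoms are unshared.
Net atoms = 8 × 1/8 + 4 × 1/2 + 1 = 1 + 2 + 1 = 4.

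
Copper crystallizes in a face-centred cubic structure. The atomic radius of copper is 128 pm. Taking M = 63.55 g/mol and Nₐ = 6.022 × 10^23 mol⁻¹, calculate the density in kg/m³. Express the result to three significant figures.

8900 kg/m³

In an FCC lattice, atoms touch along the face diagonal, so √2·a = 4r, giving a = 362.0 pm = 3.620 × 10^-8 cm.
With Z = 4, ρ = Z·M/(N_A·a³) = 4 × 63.55 / (6.022 × 10²³ × 4.745 × 10^-23) = 8.895 g/cm³ = 8900 kg/m³.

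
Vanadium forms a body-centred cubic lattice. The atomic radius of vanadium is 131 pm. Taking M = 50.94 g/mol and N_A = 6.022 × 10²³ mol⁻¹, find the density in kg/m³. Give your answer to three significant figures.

6110 kg/m³

In a BCC lattice, atoms touch along the body diagonal, so √3·a = 4r, giving a = 302.5 pm = 3.025 × 10^-8 cm.
With Z = 2, ρ = Z·M/(N_A·a³) = 2 × 50.94 / (6.022 × 10²³ × 2.769 × 10^-23) = 6.110 g/cm³ = 6110 kg/m³.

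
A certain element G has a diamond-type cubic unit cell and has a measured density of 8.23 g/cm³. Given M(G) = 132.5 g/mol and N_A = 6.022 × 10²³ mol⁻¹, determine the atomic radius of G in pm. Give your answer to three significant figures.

For a diamond cubic cell (Z = 8), a³ = Z·M/(N_A·ρ) = 8 × 132.5 / (6.022 × 10²³ × 8.230) = 2.139 × 10^-22 cm³, so a = 5.980 × 10^-8 cm = 598.0 pm.
Nearest neighbors lie along the body diagonal with √3·a = 8r, so r = 0.2165 × a = 129 pm.

129 pm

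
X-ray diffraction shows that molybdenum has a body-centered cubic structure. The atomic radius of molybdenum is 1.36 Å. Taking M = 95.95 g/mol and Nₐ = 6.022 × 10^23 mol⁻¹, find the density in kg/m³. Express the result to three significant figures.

In a BCC lattice, atoms touch along the body diagonal, so √3·a = 4r, giving a = 3.141 Å = 3.141 × 10^-8 cm.
With Z = 2, ρ = Z·M/(N_A·a³) = 2 × 95.95 / (6.022 × 10²³ × 3.098 × 10^-23) = 10.29 g/cm³ = 10300 kg/m³.

10300 kg/m³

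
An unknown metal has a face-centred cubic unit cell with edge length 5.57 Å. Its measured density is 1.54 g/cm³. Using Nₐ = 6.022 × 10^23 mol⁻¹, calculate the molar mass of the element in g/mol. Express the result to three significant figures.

40.1 g/mol

An FCC cell has Z = 4 atoms; a = 5.570 × 10^-8 cm.
M = ρ·N_A·a³/Z = 1.54 × 6.022 × 10²³ × 1.728 × 10^-22 / 4 = 40.1 g/mol.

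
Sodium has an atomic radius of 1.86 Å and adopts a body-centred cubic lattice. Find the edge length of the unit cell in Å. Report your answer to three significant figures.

In a BCC lattice, atoms touch along the body diagonal, so √3·a = 4r.
a = 4r/√3 = 4 × 1.86 / 1.7321 = 4.30 Å.

4.30 Å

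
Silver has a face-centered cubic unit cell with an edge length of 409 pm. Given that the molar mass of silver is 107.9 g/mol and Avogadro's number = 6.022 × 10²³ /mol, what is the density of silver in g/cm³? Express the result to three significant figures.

10.5 g/cm³

An FCC unit cell contains Z = 4 atoms.
Cell volume: a³ = (409 pm)³ = (4.090 × 10^-8 cm)³ = 6.842 × 10^-23 cm³.
ρ = Z·M/(N_A·a³) = 4 × 107.9 / (6.022 × 10²³ × 6.842 × 10^-23) = 10.48 g/cm³.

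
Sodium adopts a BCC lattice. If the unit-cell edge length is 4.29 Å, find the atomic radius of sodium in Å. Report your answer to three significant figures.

1.86 Å

In a BCC lattice, atoms touch along the body diagonal, so √3·a = 4r.
r = √3·a/4 = 1.7321 × 4.29 / 4 = 1.86 Å.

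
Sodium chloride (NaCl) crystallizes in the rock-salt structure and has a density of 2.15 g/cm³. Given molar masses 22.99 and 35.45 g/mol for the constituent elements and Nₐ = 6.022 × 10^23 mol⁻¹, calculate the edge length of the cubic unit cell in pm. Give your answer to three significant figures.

M(NaCl) = 58.44 g/mol; Z = 4 formula units per cell.
a³ = Z·M/(N_A·ρ) = 4 × 58.44 / (6.022 × 10²³ × 2.15) = 1.805 × 10^-22 cm³, so a = 5.652 × 10^-8 cm = 565 pm.

565 pm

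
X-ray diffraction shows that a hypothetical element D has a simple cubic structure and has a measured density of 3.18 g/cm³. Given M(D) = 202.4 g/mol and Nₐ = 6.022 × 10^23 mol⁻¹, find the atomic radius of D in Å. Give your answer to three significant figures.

For a simple cubic cell (Z = 1), a³ = Z·M/(N_A·ρ) = 1 × 202.4 / (6.022 × 10²³ × 3.180) = 1.057 × 10^-22 cm³, so a = 4.728 × 10^-8 cm = 4.728 Å.
Atoms touch along the cell edge, so a = 2r, so r = 0.5000 × a = 2.36 Å.

2.36 Å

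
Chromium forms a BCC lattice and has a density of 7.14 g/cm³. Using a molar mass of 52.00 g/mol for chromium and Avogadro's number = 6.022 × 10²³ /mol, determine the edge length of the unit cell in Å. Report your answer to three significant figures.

With Z = 2 atoms per BCC cell, a³ = Z·M/(N_A·ρ) = 2 × 52.00 / (6.022 × 10²³ × 7.140 g/cm³) = 2.419 × 10^-23 cm³.
a = (2.419 × 10^-23)^(1/3) = 2.892 × 10^-8 cm = 2.89 Å.

2.89 Å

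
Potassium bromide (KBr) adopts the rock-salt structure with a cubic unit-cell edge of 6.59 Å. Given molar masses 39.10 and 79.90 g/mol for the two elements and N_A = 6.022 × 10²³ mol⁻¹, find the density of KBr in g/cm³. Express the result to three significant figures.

The rock-salt structure contains Z = 4 formula units per cell; M(KBr) = 39.10 + 79.90 = 119.0 g/mol.
a³ = (6.590 × 10^-8 cm)³ = 2.862 × 10^-22 cm³.
ρ = 4 × 119.0 / (6.022 × 10²³ × 2.862 × 10^-22) = 2.762 g/cm³.

2.76 g/cm³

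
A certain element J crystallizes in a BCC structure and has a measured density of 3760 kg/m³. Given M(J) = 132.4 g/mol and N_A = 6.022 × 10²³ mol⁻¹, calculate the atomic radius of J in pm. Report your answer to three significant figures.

For a BCC cell (Z = 2), a³ = Z·M/(N_A·ρ) = 2 × 132.4 / (6.022 × 10²³ × 3.760) = 1.169 × 10^-22 cm³, so a = 4.890 × 10^-8 cm = 489.0 pm.
Atoms touch along the body diagonal, so √3·a = 4r, so r = 0.4330 × a = 212 pm.

212 pm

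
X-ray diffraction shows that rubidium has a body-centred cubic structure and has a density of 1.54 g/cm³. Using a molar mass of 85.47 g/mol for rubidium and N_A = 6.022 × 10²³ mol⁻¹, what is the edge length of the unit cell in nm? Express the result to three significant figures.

With Z = 2 atoms per BCC cell, a³ = Z·M/(N_A·ρ) = 2 × 85.47 / (6.022 × 10²³ × 1.540 g/cm³) = 1.843 × 10^-22 cm³.
a = (1.843 × 10^-22)^(1/3) = 5.691 × 10^-8 cm = 0.569 nm.

0.569 nm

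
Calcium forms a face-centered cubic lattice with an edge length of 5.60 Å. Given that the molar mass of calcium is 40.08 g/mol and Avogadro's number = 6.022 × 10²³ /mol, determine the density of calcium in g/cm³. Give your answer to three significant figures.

An FCC unit cell contains Z = 4 atoms.
Cell volume: a³ = (5.60 Å)³ = (5.600 × 10^-8 cm)³ = 1.756 × 10^-22 cm³.
ρ = Z·M/(N_A·a³) = 4 × 40.08 / (6.022 × 10²³ × 1.756 × 10^-22) = 1.516 g/cm³.

1.52 g/cm³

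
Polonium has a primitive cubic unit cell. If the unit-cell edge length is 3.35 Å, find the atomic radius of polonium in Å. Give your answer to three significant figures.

In a simple cubic lattice, atoms touch along the cell edge, so a = 2r.
r = a/2 = 3.35/2 = 1.68 Å.

1.68 Å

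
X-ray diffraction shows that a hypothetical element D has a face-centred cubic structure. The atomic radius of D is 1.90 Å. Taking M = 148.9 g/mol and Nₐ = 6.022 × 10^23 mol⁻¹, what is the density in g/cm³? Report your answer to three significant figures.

6.37 g/cm³

In an FCC lattice, atoms touch along the face diagonal, so √2·a = 4r, giving a = 5.374 Å = 5.374 × 10^-8 cm.
With Z = 4, ρ = Z·M/(N_A·a³) = 4 × 148.9 / (6.022 × 10²³ × 1.552 × 10^-22) = 6.373 g/cm³.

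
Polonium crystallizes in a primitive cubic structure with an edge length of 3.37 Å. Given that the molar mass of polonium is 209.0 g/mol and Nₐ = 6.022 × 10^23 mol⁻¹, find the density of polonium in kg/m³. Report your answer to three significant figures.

A simple cubic unit cell contains Z = 1 atom.
Cell volume: a³ = (3.37 Å)³ = (3.370 × 10^-8 cm)³ = 3.827 × 10^-23 cm³.
ρ = Z·M/(N_A·a³) = 1 × 209.0 / (6.022 × 10²³ × 3.827 × 10^-23) = 9.068 g/cm³ = 9070 kg/m³.

9070 kg/m³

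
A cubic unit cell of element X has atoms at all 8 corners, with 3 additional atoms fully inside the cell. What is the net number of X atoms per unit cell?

4

Corner atoms are shared by 8 cells (1/8 each), interior atoms are unshared.
Net atoms = 8 × 1/8 + 3 = 1 + 3 = 4.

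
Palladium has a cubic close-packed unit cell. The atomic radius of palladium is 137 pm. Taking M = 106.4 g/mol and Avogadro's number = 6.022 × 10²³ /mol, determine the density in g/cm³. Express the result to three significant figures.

In an FCC lattice, atoms touch along the face diagonal, so √2·a = 4r, giving a = 387.5 pm = 3.875 × 10^-8 cm.
With Z = 4, ρ = Z·M/(N_A·a³) = 4 × 106.4 / (6.022 × 10²³ × 5.818 × 10^-23) = 12.15 g/cm³.

12.1 g/cm³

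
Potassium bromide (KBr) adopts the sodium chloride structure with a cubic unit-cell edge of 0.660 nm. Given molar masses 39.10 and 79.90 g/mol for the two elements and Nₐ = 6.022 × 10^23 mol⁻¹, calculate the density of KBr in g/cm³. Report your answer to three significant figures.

2.75 g/cm³

The sodium chloride structure contains Z = 4 formula units per cell; M(KBr) = 39.10 + 79.90 = 119.0 g/mol.
a³ = (6.600 × 10^-8 cm)³ = 2.875 × 10^-22 cm³.
ρ = 4 × 119.0 / (6.022 × 10²³ × 2.875 × 10^-22) = 2.749 g/cm³.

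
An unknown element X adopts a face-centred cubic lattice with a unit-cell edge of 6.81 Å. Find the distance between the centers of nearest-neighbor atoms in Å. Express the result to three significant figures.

4.82 Å

In an FCC structure, atoms touch along the face diagonal, so √2·a = 4r; the nearest-neighbor distance equals 2r = 0.7071·a.
d = 0.7071 × 6.81 = 4.82 Å.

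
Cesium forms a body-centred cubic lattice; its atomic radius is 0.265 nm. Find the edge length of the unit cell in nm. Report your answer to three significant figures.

0.612 nm

In a BCC lattice, atoms touch along the body diagonal, so √3·a = 4r.
a = 4r/√3 = 4 × 0.265 / 1.7321 = 0.612 nm.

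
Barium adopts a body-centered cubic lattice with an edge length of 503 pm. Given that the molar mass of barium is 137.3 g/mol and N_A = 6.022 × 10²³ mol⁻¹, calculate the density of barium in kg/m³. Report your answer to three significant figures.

A BCC unit cell contains Z = 2 atoms.
Cell volume: a³ = (503 pm)³ = (5.030 × 10^-8 cm)³ = 1.273 × 10^-22 cm³.
ρ = Z·M/(N_A·a³) = 2 × 137.3 / (6.022 × 10²³ × 1.273 × 10^-22) = 3.583 g/cm³ = 3580 kg/m³.

3580 kg/m³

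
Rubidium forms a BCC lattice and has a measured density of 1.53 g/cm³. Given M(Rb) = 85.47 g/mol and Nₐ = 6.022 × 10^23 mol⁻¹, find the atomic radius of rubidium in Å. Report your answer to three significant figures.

For a BCC cell (Z = 2), a³ = Z·M/(N_A·ρ) = 2 × 85.47 / (6.022 × 10²³ × 1.530) = 1.855 × 10^-22 cm³, so a = 5.703 × 10^-8 cm = 5.703 Å.
Atoms touch along the body diagonal, so √3·a = 4r, so r = 0.4330 × a = 2.47 Å.

2.47 Å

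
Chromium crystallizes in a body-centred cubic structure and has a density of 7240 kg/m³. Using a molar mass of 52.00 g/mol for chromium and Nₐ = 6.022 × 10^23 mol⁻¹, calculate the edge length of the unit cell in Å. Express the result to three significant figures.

With Z = 2 atoms per BCC cell, a³ = Z·M/(N_A·ρ) = 2 × 52.00 / (6.022 × 10²³ × 7.240 g/cm³) = 2.385 × 10^-23 cm³.
a = (2.385 × 10^-23)^(1/3) = 2.879 × 10^-8 cm = 2.88 Å.

2.88 Å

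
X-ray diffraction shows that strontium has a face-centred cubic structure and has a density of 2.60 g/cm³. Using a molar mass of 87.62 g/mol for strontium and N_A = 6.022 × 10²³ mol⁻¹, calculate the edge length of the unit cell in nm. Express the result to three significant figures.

With Z = 4 atoms per FCC cell, a³ = Z·M/(N_A·ρ) = 4 × 87.62 / (6.022 × 10²³ × 2.600 g/cm³) = 2.238 × 10^-22 cm³.
a = (2.238 × 10^-22)^(1/3) = 6.072 × 10^-8 cm = 0.607 nm.

0.607 nm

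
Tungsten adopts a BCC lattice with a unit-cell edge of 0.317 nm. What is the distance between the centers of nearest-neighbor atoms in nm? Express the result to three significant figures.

In a BCC structure, atoms touch along the body diagonal, so √3·a = 4r; the nearest-neighbor distance equals 2r = 0.8660·a.
d = 0.8660 × 0.317 = 0.275 nm.

0.275 nm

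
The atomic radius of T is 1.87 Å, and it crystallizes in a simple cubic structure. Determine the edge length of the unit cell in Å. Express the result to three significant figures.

3.74 Å

In a simple cubic lattice, atoms touch along the cell edge, so a = 2r.
a = 2r = 2 × 1.87 = 3.74 Å.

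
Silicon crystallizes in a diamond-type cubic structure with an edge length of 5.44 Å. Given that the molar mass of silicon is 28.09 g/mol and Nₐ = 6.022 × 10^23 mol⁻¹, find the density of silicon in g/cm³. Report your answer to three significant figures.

A diamond cubic unit cell contains Z = 8 atoms.
Cell volume: a³ = (5.44 Å)³ = (5.440 × 10^-8 cm)³ = 1.610 × 10^-22 cm³.
ρ = Z·M/(N_A·a³) = 8 × 28.09 / (6.022 × 10²³ × 1.610 × 10^-22) = 2.318 g/cm³.

2.32 g/cm³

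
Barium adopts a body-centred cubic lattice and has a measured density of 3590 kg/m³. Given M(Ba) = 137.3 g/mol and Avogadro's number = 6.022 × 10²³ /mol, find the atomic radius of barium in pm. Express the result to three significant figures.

218 pm

For a BCC cell (Z = 2), a³ = Z·M/(N_A·ρ) = 2 × 137.3 / (6.022 × 10²³ × 3.590) = 1.270 × 10^-22 cm³, so a = 5.027 × 10^-8 cm = 502.7 pm.
Atoms touch along the body diagonal, so √3·a = 4r, so r = 0.4330 × a = 218 pm.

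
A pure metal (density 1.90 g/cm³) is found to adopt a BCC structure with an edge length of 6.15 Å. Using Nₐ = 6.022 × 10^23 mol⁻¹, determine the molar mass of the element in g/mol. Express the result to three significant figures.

A BCC cell has Z = 2 atoms; a = 6.150 × 10^-8 cm.
M = ρ·N_A·a³/Z = 1.90 × 6.022 × 10²³ × 2.326 × 10^-22 / 2 = 133 g/mol.

133 g/mol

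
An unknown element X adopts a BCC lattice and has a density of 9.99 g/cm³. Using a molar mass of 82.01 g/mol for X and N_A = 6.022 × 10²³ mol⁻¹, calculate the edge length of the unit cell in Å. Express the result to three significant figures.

With Z = 2 atoms per BCC cell, a³ = Z·M/(N_A·ρ) = 2 × 82.01 / (6.022 × 10²³ × 9.990 g/cm³) = 2.726 × 10^-23 cm³.
a = (2.726 × 10^-23)^(1/3) = 3.010 × 10^-8 cm = 3.01 Å.

3.01 Å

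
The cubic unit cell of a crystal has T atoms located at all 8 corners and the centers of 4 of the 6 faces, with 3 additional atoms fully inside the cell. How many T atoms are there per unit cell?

Corner atoms are shared by 8 cells (1/8 each), face atoms by 2 (1/2 each), interior atoms are unshared.
Net atoms = 8 × 1/8 + 4 × 1/2 + 3 = 1 + 2 + 3 = 6.

6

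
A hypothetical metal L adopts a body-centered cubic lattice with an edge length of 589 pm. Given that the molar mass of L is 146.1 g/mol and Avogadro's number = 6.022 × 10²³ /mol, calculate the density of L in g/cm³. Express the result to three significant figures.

A BCC unit cell contains Z = 2 atoms.
Cell volume: a³ = (589 pm)³ = (5.890 × 10^-8 cm)³ = 2.043 × 10^-22 cm³.
ρ = Z·M/(N_A·a³) = 2 × 146.1 / (6.022 × 10²³ × 2.043 × 10^-22) = 2.375 g/cm³.

2.37 g/cm³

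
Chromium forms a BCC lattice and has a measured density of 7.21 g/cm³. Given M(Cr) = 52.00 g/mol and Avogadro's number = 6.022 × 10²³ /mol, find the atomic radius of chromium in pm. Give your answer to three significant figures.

For a BCC cell (Z = 2), a³ = Z·M/(N_A·ρ) = 2 × 52.00 / (6.022 × 10²³ × 7.210) = 2.395 × 10^-23 cm³, so a = 2.883 × 10^-8 cm = 288.3 pm.
Atoms touch along the body diagonal, so √3·a = 4r, so r = 0.4330 × a = 125 pm.

125 pm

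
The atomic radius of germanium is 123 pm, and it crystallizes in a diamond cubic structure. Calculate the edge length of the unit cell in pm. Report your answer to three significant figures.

568 pm

In a diamond cubic lattice, nearest neighbors lie along the body diagonal with √3·a = 8r.
a = 8r/√3 = 8 × 123 / 1.7321 = 568 pm.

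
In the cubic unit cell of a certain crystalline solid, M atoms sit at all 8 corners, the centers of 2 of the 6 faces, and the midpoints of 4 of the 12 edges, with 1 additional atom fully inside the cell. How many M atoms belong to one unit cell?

4

Corner atoms are shared by 8 cells (1/8 each), face atoms by 2 (1/2 each), edge atoms by 4 (1/4 each), interior atoms are unshared.
Net atoms = 8 × 1/8 + 2 × 1/2 + 4 × 1/4 + 1 = 1 + 1 + 1 + 1 = 4.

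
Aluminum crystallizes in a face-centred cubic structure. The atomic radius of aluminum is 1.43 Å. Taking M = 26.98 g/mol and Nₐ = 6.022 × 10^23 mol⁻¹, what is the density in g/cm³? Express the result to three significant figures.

In an FCC lattice, atoms touch along the face diagonal, so √2·a = 4r, giving a = 4.045 Å = 4.045 × 10^-8 cm.
With Z = 4, ρ = Z·M/(N_A·a³) = 4 × 26.98 / (6.022 × 10²³ × 6.617 × 10^-23) = 2.708 g/cm³.

2.71 g/cm³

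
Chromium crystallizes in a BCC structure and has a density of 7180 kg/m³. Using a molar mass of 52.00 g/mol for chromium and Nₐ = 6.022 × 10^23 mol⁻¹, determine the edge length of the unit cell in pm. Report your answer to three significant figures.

289 pm

With Z = 2 atoms per BCC cell, a³ = Z·M/(N_A·ρ) = 2 × 52.00 / (6.022 × 10²³ × 7.180 g/cm³) = 2.405 × 10^-23 cm³.
a = (2.405 × 10^-23)^(1/3) = 2.887 × 10^-8 cm = 289 pm.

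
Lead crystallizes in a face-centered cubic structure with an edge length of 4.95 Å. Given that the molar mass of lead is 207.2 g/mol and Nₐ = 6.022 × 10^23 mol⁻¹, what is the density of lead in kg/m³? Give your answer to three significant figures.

11300 kg/m³

An FCC unit cell contains Z = 4 atoms.
Cell volume: a³ = (4.95 Å)³ = (4.950 × 10^-8 cm)³ = 1.213 × 10^-22 cm³.
ρ = Z·M/(N_A·a³) = 4 × 207.2 / (6.022 × 10²³ × 1.213 × 10^-22) = 11.35 g/cm³ = 11300 kg/m³.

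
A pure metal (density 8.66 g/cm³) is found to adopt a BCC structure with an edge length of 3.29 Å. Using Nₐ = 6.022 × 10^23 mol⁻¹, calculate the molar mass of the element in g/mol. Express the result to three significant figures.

A BCC cell has Z = 2 atoms; a = 3.290 × 10^-8 cm.
M = ρ·N_A·a³/Z = 8.66 × 6.022 × 10²³ × 3.561 × 10^-23 / 2 = 92.9 g/mol.

92.9 g/mol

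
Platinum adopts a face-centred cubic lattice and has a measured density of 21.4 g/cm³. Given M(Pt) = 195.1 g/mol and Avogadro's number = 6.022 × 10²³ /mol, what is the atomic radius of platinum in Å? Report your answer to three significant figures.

For an FCC cell (Z = 4), a³ = Z·M/(N_A·ρ) = 4 × 195.1 / (6.022 × 10²³ × 21.40) = 6.056 × 10^-23 cm³, so a = 3.927 × 10^-8 cm = 3.927 Å.
Atoms touch along the face diagonal, so √2·a = 4r, so r = 0.3536 × a = 1.39 Å.

1.39 Å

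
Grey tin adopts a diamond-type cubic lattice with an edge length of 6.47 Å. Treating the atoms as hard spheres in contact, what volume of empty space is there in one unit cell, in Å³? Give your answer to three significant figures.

In a diamond cubic lattice nearest neighbors lie along the body diagonal with √3·a = 8r, so r = 0.2165a = 1.401 Å.
V_cell = a³ = 270.8 Å³; V_atoms = 8 × (4/3)πr³ = 92.11 Å³.
Empty space = 270.8 − 92.11 = 179 Å³.

179 Å³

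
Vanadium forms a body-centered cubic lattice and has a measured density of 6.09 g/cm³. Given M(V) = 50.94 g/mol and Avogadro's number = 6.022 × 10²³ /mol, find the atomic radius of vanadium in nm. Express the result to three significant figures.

For a BCC cell (Z = 2), a³ = Z·M/(N_A·ρ) = 2 × 50.94 / (6.022 × 10²³ × 6.090) = 2.778 × 10^-23 cm³, so a = 3.029 × 10^-8 cm = 0.3029 nm.
Atoms touch along the body diagonal, so √3·a = 4r, so r = 0.4330 × a = 0.131 nm.

0.131 nm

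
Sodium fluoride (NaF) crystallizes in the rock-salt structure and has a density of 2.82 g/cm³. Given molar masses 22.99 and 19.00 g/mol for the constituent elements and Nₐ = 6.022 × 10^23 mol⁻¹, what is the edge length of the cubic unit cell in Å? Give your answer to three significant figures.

4.62 Å

M(NaF) = 41.99 g/mol; Z = 4 formula units per cell.
a³ = Z·M/(N_A·ρ) = 4 × 41.99 / (6.022 × 10²³ × 2.82) = 9.890 × 10^-23 cm³, so a = 4.625 × 10^-8 cm = 4.62 Å.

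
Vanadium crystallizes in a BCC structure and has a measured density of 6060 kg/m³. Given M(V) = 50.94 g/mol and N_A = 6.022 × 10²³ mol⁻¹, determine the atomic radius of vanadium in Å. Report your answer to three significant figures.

For a BCC cell (Z = 2), a³ = Z·M/(N_A·ρ) = 2 × 50.94 / (6.022 × 10²³ × 6.060) = 2.792 × 10^-23 cm³, so a = 3.034 × 10^-8 cm = 3.034 Å.
Atoms touch along the body diagonal, so √3·a = 4r, so r = 0.4330 × a = 1.31 Å.

1.31 Å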